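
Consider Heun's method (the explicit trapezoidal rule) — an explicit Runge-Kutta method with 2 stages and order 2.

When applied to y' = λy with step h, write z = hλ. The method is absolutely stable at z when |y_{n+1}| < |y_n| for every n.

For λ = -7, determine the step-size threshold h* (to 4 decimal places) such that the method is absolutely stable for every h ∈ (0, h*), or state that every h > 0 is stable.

(-2.0000,0); λ=-7 ⇒ h* = 0.2857.

Test eqn y'=λy, z=hλ:
  order 2, 2-stage ⇒ R(z)=1+z+z^2/2
  (e.g. R(-1.35)=0.56125, |R|=0.56125)

Find x<0 with |R(x)|<1.
x=-1.35: |R|=0.5613
|R(-2.37)|=1.4385 |R(-0.78)|=0.5242 |R(-0.7)|=0.5450
Bisect:
  x_lo=-2.4955 |R|=1.6182  x_hi=-0.1969 |R|=0.8225
  mid=-1.34619 |R|=0.55992 →hi
  mid=-1.92084 |R|=0.92397 →hi
  mid=-2.20816 |R|=1.22983 →lo
  mid=-2.06450 |R|=1.06658 →lo
  mid=-1.99267 |R|=0.99269 →hi
  mid=-2.02858 |R|=1.02899 →lo
  mid=-2.01063 |R|=1.01068 →lo
  mid=-2.00165 |R|=1.00165 →lo
  mid=-1.99716 |R|=0.99716 →hi
  ...
  [-2.00010,-1.99996] ⇒ x*=-2.0000
So |R|<1 on (-2.0000, 0).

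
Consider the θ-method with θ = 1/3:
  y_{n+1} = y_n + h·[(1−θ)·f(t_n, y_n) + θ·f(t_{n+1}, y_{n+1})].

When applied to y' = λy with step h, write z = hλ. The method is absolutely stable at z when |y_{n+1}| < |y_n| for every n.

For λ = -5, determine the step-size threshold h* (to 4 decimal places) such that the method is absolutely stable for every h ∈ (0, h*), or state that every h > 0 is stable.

(-6.0000,0); λ=-5 ⇒ h* = (6)/5 = 1.2000.

With y'=λy (z=hλ):
  y_{n+1} = y_n + z·[2/3·y_n + 1/3·y_{n+1}] ⇒ (1 − 1/3z)y_{n+1} = (1 + 2/3z)y_n
  ⇒ R(z) = (1 + 2/3z)/(1 − 1/3z).

Find x<0 with |R(x)|<1.
x=-0.41: |R|=0.6393
R=−1: 1+2/3x = −1+1/3x ⇒ -1/3x=2 ⇒ x=2/(-1/3)=-6.0000
Confirm numerically:
  x=-4.133: |R|=0.73826 <1
  x=-3.535: |R|=0.62280 <1
  x=-3.447: |R|=0.60400 <1
  x=-6.397: |R|=1.04225 >1
  x=-6.387: |R|=1.04123 >1
  x=-6.281: |R|=1.03028 >1
Interval (-6.0000, 0).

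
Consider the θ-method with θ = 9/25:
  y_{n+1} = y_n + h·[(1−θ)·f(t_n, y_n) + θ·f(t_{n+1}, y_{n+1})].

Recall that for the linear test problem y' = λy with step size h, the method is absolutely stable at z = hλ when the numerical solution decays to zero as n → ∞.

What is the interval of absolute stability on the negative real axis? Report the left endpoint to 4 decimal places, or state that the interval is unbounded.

Test eqn y'=λy, z=hλ:
  y_{n+1} = y_n + z·[16/25·y_n + 9/25·y_{n+1}] ⇒ (1 − 9/25z)y_{n+1} = (1 + 16/25z)y_n
  R(z) = (1 + 16/25z)/(1 − 9/25z).

Solve |R(x)|<1 on ℝ⁻.
x=-1.38: |R|=0.0780
R=−1: 1+16/25x = −1+9/25x ⇒ -7/25x=2 ⇒ x=2/(-7/25)=-7.1429
Confirm numerically:
  x=-6.433: |R|=0.94006 <1
  x=-4.487: |R|=0.71566 <1
  x=-3.827: |R|=0.60953 <1
  x=-7.530: |R|=1.02921 >1
  x=-7.374: |R|=1.01771 >1
Stable set (-7.1429, 0).

(-7.1429, 0).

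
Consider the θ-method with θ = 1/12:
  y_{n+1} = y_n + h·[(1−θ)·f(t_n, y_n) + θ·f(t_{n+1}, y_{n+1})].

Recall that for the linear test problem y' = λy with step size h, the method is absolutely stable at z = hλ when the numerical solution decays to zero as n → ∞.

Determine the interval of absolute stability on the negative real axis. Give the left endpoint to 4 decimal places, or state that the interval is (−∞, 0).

Set f=λy, z=hλ:
  y_{n+1} = y_n + z·[11/12·y_n + 1/12·y_{n+1}] ⇒ (1 − 1/12z)y_{n+1} = (1 + 11/12z)y_n
  Hence R(z) = (1 + 11/12z)/(1 − 1/12z).

Need |R(x)|<1, x<0.
x=-1.32: |R|=0.1892
R=−1: 1+11/12x = −1+1/12x ⇒ -5/6x=2 ⇒ x=2/(-5/6)=-2.4000
Confirm numerically:
  x=-2.189: |R|=0.85129 <1
  x=-1.985: |R|=0.70325 <1
  x=-1.606: |R|=0.41643 <1
  x=-2.913: |R|=1.34400 >1
  x=-2.531: |R|=1.09015 >1
Interval (-2.4000, 0).

(-2.4000, 0).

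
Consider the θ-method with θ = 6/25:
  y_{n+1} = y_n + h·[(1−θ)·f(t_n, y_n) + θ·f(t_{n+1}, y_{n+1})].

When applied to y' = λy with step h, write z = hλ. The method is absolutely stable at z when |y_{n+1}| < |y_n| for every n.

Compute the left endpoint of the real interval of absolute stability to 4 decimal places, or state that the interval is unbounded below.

With y'=λy (z=hλ):
  y_{n+1} = y_n + z·[19/25·y_n + 6/25·y_{n+1}] ⇒ (1 − 6/25z)y_{n+1} = (1 + 19/25z)y_n
  so R(z) = (1 + 19/25z)/(1 − 6/25z).

Solve |R(x)|<1 on ℝ⁻.
x=-0.62: |R|=0.4603
R=−1: 1+19/25x = −1+6/25x ⇒ -13/25x=2 ⇒ x=2/(-13/25)=-3.8462
Confirm numerically:
  x=-2.872: |R|=0.70013 <1
  x=-2.174: |R|=0.42861 <1
  x=-2.038: |R|=0.36859 <1
  x=-1.843: |R|=0.27780 <1
  x=-4.326: |R|=1.12242 >1
  x=-4.082: |R|=1.06195 >1
Stable set (-3.8462, 0).

z* = -3.8462.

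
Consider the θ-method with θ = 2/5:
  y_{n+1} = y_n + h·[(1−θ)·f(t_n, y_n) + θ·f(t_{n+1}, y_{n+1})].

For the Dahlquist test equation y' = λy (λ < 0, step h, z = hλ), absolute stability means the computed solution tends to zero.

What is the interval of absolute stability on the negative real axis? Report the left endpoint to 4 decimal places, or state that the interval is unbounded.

Set f=λy, z=hλ:
  y_{n+1} = y_n + z·[3/5·y_n + 2/5·y_{n+1}] ⇒ (1 − 2/5z)y_{n+1} = (1 + 3/5z)y_n
  so R(z) = (1 + 3/5z)/(1 − 2/5z).

Find x<0 with |R(x)|<1.
x=-1.69: |R|=0.0084
R=−1: 1+3/5x = −1+2/5x ⇒ -1/5x=2 ⇒ x=2/(-1/5)=-10.0000
Confirm numerically:
  x=-9.837: |R|=0.99339 <1
  x=-6.937: |R|=0.83771 <1
  x=-6.876: |R|=0.83340 <1
  x=-5.504: |R|=0.71914 <1
  x=-10.498: |R|=1.01916 >1
  x=-10.258: |R|=1.01011 >1
Stable set (-10.0000, 0).

(-10.0000, 0).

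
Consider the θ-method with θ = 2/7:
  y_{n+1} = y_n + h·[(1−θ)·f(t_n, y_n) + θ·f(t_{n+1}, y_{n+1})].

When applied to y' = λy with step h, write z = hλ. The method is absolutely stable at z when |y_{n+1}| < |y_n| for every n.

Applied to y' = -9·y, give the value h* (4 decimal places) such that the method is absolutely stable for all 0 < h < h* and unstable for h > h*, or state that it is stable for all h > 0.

(-4.6667,0); λ=-9 ⇒ h* = (14/3)/9 = 0.5185.

Set f=λy, z=hλ:
  y_{n+1} = y_n + z·[5/7·y_n + 2/7·y_{n+1}] ⇒ (1 − 2/7z)y_{n+1} = (1 + 5/7z)y_n
  ⇒ R(z) = (1 + 5/7z)/(1 − 2/7z).

Boundary: |R(x)|=1, x<0.
x=-0.57: |R|=0.5098
R=−1: 1+5/7x = −1+2/7x ⇒ -3/7x=2 ⇒ x=2/(-3/7)=-4.6667
Confirm numerically:
  x=-4.529: |R|=0.97428 <1
  x=-3.643: |R|=0.78503 <1
  x=-3.063: |R|=0.63348 <1
  x=-5.211: |R|=1.09373 >1
  x=-4.896: |R|=1.04097 >1
Stable set (-4.6667, 0).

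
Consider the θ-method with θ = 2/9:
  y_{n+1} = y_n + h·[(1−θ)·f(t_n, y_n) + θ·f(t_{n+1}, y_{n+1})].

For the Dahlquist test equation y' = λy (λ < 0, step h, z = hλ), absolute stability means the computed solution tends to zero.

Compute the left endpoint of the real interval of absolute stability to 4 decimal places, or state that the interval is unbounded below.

z* = -3.6000.

Set f=λy, z=hλ:
  y_{n+1} = y_n + z·[7/9·y_n + 2/9·y_{n+1}] ⇒ (1 − 2/9z)y_{n+1} = (1 + 7/9z)y_n
  Hence R(z) = (1 + 7/9z)/(1 − 2/9z).

Find x<0 with |R(x)|<1.
x=-1.72: |R|=0.2444
R=−1: 1+7/9x = −1+2/9x ⇒ -5/9x=2 ⇒ x=2/(-5/9)=-3.6000
Confirm numerically:
  x=-3.433: |R|=0.94737 <1
  x=-3.033: |R|=0.81183 <1
  x=-2.524: |R|=0.61703 <1
  x=-1.524: |R|=0.13845 <1
  x=-4.135: |R|=1.15489 >1
  x=-3.956: |R|=1.10525 >1
Stable set (-3.6000, 0).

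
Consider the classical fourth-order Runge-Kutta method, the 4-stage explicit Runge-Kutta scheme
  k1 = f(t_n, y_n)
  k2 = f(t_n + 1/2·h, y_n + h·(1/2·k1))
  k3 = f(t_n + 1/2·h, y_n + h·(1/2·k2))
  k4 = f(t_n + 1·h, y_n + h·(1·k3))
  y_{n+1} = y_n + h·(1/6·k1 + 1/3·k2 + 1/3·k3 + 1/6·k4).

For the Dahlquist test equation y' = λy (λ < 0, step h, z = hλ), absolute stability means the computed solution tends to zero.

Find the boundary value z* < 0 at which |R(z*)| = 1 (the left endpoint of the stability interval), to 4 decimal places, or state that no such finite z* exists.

With y'=λy (z=hλ):
  order 4, 4-stage ⇒ R(z)=1+z+z^2/2+z^3/6+z^4/24
  (e.g. R(-0.5)=0.60677, |R|=0.60677)

Boundary: |R(x)|=1, x<0.
x=-0.5: |R|=0.6068
|R(-3.17)|=1.7528 |R(-1.89)|=0.3025 |R(-1.43)|=0.2793
Bisect:
  x_lo=-3.1674 |R|=1.7463  x_hi=-0.1939 |R|=0.8237
  mid=-1.68064 |R|=0.27288 →hi
  mid=-2.42400 |R|=0.57861 →hi
  mid=-2.79568 |R|=1.01578 →lo
  mid=-2.60984 |R|=0.76613 →hi
  mid=-2.70276 |R|=0.88253 →hi
  mid=-2.74922 |R|=0.94696 →hi
  mid=-2.77245 |R|=0.98081 →hi
  ...
  [-2.78534,-2.78516] ⇒ x*=-2.7853
Stable set (-2.7853, 0).

left endpoint -2.7853.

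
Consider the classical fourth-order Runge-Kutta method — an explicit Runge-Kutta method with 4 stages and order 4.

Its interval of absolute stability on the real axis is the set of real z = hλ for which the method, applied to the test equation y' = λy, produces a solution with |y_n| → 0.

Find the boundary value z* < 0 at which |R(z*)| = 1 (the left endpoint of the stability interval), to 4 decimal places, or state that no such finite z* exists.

Test eqn y'=λy, z=hλ:
  order 4, 4-stage ⇒ R(z)=1+z+z^2/2+z^3/6+z^4/24
  (e.g. R(-0.67)=0.51272, |R|=0.51272)

Find x<0 with |R(x)|<1.
x=-0.67: |R|=0.5127
|R(-1.55)|=0.2711 |R(-1.52)|=0.2723 |R(-1.46)|=0.2764
Bisect:
  x_lo=-3.1062 |R|=1.6018  x_hi=-0.0707 |R|=0.9317
  mid=-1.58843 |R|=0.27041 →hi
  mid=-2.34729 |R|=0.51699 →hi
  mid=-2.72672 |R|=0.91523 →hi
  mid=-2.91644 |R|=1.21642 →lo
  mid=-2.82158 |R|=1.05611 →lo
  mid=-2.77415 |R|=0.98333 →hi
  mid=-2.79787 |R|=1.01912 →lo
  ...
  [-2.78546,-2.78527] ⇒ x*=-2.7853
Interval (-2.7853, 0).

left endpoint -2.7853.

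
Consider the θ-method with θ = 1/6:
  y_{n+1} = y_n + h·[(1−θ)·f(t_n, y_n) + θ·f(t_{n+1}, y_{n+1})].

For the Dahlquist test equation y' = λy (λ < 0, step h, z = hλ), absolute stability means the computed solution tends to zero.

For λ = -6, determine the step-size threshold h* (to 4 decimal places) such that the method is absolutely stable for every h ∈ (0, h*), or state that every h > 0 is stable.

(-3.0000,0); λ=-6 ⇒ h* = (3)/6 = 0.5000.

Test eqn y'=λy, z=hλ:
  y_{n+1} = y_n + z·[5/6·y_n + 1/6·y_{n+1}] ⇒ (1 − 1/6z)y_{n+1} = (1 + 5/6z)y_n
  Hence R(z) = (1 + 5/6z)/(1 − 1/6z).

Boundary: |R(x)|=1, x<0.
x=-0.6: |R|=0.4545
R=−1: 1+5/6x = −1+1/6x ⇒ -2/3x=2 ⇒ x=2/(-2/3)=-3.0000
Confirm numerically:
  x=-2.699: |R|=0.86159 <1
  x=-1.875: |R|=0.42857 <1
  x=-1.715: |R|=0.33377 <1
  x=-3.289: |R|=1.12445 >1
  x=-3.177: |R|=1.07715 >1
Stable set (-3.0000, 0).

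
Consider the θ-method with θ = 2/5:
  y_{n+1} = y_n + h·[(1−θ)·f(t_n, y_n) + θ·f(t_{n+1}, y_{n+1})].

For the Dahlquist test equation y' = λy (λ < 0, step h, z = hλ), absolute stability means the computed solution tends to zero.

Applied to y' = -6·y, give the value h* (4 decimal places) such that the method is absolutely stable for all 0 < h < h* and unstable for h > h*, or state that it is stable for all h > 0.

(-10.0000,0); λ=-6 ⇒ h* = (10)/6 = 1.6667.

Test eqn y'=λy, z=hλ:
  y_{n+1} = y_n + z·[3/5·y_n + 2/5·y_{n+1}] ⇒ (1 − 2/5z)y_{n+1} = (1 + 3/5z)y_n
  ⇒ R(z) = (1 + 3/5z)/(1 − 2/5z).

Need |R(x)|<1, x<0.
x=-0.76: |R|=0.4172
R=−1: 1+3/5x = −1+2/5x ⇒ -1/5x=2 ⇒ x=2/(-1/5)=-10.0000
Confirm numerically:
  x=-7.925: |R|=0.90048 <1
  x=-6.544: |R|=0.80893 <1
  x=-5.867: |R|=0.75302 <1
  x=-10.254: |R|=1.00996 >1
  x=-10.175: |R|=1.00690 >1
Interval (-10.0000, 0).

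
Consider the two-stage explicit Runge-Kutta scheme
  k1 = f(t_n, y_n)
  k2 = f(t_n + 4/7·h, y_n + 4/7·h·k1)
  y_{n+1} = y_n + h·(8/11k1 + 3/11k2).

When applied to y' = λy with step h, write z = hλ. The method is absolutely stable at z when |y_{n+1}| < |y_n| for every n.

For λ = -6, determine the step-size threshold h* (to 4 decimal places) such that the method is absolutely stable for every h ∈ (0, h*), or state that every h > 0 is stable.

Set f=λy, z=hλ:
  k1=λy_n ⇒ h·k1=z·y_n;  k2=λ(1+4/7z)y_n ⇒ h·k2=z(1+4/7z)y_n
  y_{n+1}/y_n = 1 + 8/11z + 3/11z(1+4/7z) = 1 + z + 12/77z²
  Hence R(z) = 1 + z + 12/77z².

Solve |R(x)|<1 on ℝ⁻.
x=-1.14: |R|=0.0625
R=1: x+12/77x²=0 ⇒ x=−77/12=-6.4167; min R=1−1/(4·12/77)=-0.6042>−1
Confirm numerically:
  x=-5.853: |R|=0.48585 <1
  x=-4.848: |R|=0.18518 <1
  x=-4.795: |R|=0.21183 <1
  x=-4.528: |R|=0.33276 <1
  x=-6.744: |R|=1.34403 >1
  x=-6.636: |R|=1.22683 >1
  x=-6.533: |R|=1.11844 >1
So |R|<1 on (-6.4167, 0).

(-6.4167,0); λ=-6 ⇒ h* = (77/12)/6 = 1.0694.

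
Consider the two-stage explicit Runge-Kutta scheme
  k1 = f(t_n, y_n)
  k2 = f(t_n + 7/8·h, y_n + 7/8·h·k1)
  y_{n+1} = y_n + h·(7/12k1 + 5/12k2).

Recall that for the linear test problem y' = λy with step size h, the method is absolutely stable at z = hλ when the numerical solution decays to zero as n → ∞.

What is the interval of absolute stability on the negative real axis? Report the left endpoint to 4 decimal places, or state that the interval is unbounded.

(-2.7429, 0).

Set f=λy, z=hλ:
  k1=λy_n ⇒ h·k1=z·y_n;  k2=λ(1+7/8z)y_n ⇒ h·k2=z(1+7/8z)y_n
  y_{n+1}/y_n = 1 + 7/12z + 5/12z(1+7/8z) = 1 + z + 35/96z²
  R(z) = 1 + z + 35/96z².

Need |R(x)|<1, x<0.
x=-0.6: |R|=0.5312
R=1: x+35/96x²=0 ⇒ x=−96/35=-2.7429; min R=1−1/(4·35/96)=0.3143>−1
Confirm numerically:
  x=-2.642: |R|=0.90285 <1
  x=-1.371: |R|=0.31429 <1
  x=-1.247: |R|=0.31993 <1
  x=-3.336: |R|=1.72141 >1
  x=-3.208: |R|=1.54402 >1
  x=-3.034: |R|=1.32205 >1
Stable set (-2.7429, 0).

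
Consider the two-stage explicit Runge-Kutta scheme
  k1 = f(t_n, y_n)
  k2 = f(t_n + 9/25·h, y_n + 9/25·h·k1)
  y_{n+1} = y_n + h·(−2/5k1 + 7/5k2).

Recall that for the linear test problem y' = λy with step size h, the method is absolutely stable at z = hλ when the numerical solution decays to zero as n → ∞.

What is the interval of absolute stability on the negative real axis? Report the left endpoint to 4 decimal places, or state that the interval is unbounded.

On y'=λy, z=hλ:
  k1=λy_n ⇒ h·k1=z·y_n;  k2=λ(1+9/25z)y_n ⇒ h·k2=z(1+9/25z)y_n
  y_{n+1}/y_n = 1 − 2/5z + 7/5z(1+9/25z) = 1 + z + 63/125z²
  R(z) = 1 + z + 63/125z².

Find x<0 with |R(x)|<1.
x=-0.4: |R|=0.6806
R=1: x+63/125x²=0 ⇒ x=−125/63=-1.9841; min R=1−1/(4·63/125)=0.5040>−1
Confirm numerically:
  x=-1.639: |R|=0.71491 <1
  x=-1.306: |R|=0.55364 <1
  x=-1.192: |R|=0.52412 <1
  x=-1.039: |R|=0.50508 <1
  x=-2.386: |R|=1.48327 >1
  x=-2.358: |R|=1.44432 >1
So |R|<1 on (-1.9841, 0).

(-1.9841, 0).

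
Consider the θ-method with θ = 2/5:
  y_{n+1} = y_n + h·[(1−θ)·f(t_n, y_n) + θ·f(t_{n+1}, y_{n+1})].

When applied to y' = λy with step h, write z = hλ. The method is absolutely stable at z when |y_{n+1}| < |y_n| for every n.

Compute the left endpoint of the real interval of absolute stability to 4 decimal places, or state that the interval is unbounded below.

With y'=λy (z=hλ):
  y_{n+1} = y_n + z·[3/5·y_n + 2/5·y_{n+1}] ⇒ (1 − 2/5z)y_{n+1} = (1 + 3/5z)y_n
  R(z) = (1 + 3/5z)/(1 − 2/5z).

Solve |R(x)|<1 on ℝ⁻.
x=-1.41: |R|=0.0985
R=−1: 1+3/5x = −1+2/5x ⇒ -1/5x=2 ⇒ x=2/(-1/5)=-10.0000
Confirm numerically:
  x=-5.421: |R|=0.71096 <1
  x=-5.189: |R|=0.68715 <1
  x=-4.098: |R|=0.55274 <1
  x=-10.425: |R|=1.01644 >1
  x=-10.342: |R|=1.01332 >1
So |R|<1 on (-10.0000, 0).

left endpoint -10.0000.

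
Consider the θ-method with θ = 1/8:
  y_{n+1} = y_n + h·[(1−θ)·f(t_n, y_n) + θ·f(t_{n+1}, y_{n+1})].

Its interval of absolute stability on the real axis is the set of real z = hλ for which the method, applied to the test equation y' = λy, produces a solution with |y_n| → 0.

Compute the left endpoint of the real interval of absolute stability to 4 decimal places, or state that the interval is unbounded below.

z* = -2.6667.

With y'=λy (z=hλ):
  y_{n+1} = y_n + z·[7/8·y_n + 1/8·y_{n+1}] ⇒ (1 − 1/8z)y_{n+1} = (1 + 7/8z)y_n
  ⇒ R(z) = (1 + 7/8z)/(1 − 1/8z).

Need |R(x)|<1, x<0.
x=-0.51: |R|=0.5206
R=−1: 1+7/8x = −1+1/8x ⇒ -3/4x=2 ⇒ x=2/(-3/4)=-2.6667
Confirm numerically:
  x=-2.528: |R|=0.92097 <1
  x=-1.673: |R|=0.38365 <1
  x=-1.408: |R|=0.19728 <1
  x=-1.196: |R|=0.04045 <1
  x=-2.745: |R|=1.04374 >1
  x=-2.689: |R|=1.01254 >1
So |R|<1 on (-2.6667, 0).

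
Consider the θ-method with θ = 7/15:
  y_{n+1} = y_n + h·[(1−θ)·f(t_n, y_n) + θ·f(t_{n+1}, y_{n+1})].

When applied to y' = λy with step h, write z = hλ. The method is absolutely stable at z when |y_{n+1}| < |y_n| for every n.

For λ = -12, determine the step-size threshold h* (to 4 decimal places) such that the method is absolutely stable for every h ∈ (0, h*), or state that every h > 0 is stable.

Test eqn y'=λy, z=hλ:
  y_{n+1} = y_n + z·[8/15·y_n + 7/15·y_{n+1}] ⇒ (1 − 7/15z)y_{n+1} = (1 + 8/15z)y_n
  Hence R(z) = (1 + 8/15z)/(1 − 7/15z).

Boundary: |R(x)|=1, x<0.
x=-0.66: |R|=0.4954
R=−1: 1+8/15x = −1+7/15x ⇒ -1/15x=2 ⇒ x=2/(-1/15)=-30.0000
Confirm numerically:
  x=-20.712: |R|=0.94194 <1
  x=-14.650: |R|=0.86942 <1
  x=-13.012: |R|=0.83986 <1
  x=-12.110: |R|=0.82069 <1
  x=-30.597: |R|=1.00260 >1
  x=-30.416: |R|=1.00183 >1
Stable set (-30.0000, 0).

(-30.0000,0); λ=-12 ⇒ h* = (30)/12 = 2.5000.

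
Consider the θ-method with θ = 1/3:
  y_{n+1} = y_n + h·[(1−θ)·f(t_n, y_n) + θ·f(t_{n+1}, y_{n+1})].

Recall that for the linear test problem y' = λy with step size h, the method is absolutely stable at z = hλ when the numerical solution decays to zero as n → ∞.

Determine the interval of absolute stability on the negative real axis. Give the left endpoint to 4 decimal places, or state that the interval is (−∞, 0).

z∈(-6.0000,0).

Set f=λy, z=hλ:
  y_{n+1} = y_n + z·[2/3·y_n + 1/3·y_{n+1}] ⇒ (1 − 1/3z)y_{n+1} = (1 + 2/3z)y_n
  so R(z) = (1 + 2/3z)/(1 − 1/3z).

Solve |R(x)|<1 on ℝ⁻.
x=-1.11: |R|=0.1898
R=−1: 1+2/3x = −1+1/3x ⇒ -1/3x=2 ⇒ x=2/(-1/3)=-6.0000
Confirm numerically:
  x=-5.414: |R|=0.93035 <1
  x=-5.081: |R|=0.88628 <1
  x=-4.371: |R|=0.77900 <1
  x=-2.982: |R|=0.49549 <1
  x=-6.296: |R|=1.03184 >1
  x=-6.053: |R|=1.00585 >1
  x=-6.052: |R|=1.00574 >1
Stable set (-6.0000, 0).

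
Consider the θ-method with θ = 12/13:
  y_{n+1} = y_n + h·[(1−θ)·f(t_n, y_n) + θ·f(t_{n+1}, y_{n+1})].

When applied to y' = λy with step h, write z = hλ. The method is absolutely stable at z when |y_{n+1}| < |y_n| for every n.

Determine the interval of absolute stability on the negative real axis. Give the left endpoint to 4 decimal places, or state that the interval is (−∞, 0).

interval (−∞, 0).

On y'=λy, z=hλ:
  y_{n+1} = y_n + z·[1/13·y_n + 12/13·y_{n+1}] ⇒ (1 − 12/13z)y_{n+1} = (1 + 1/13z)y_n
  so R(z) = (1 + 1/13z)/(1 − 12/13z).

Need |R(x)|<1, x<0.
x=-0.58: |R|=0.6222
x=-2: |R|=0.2973
x=-10: |R|=0.0226
x=-100: |R|=0.0717
θ=12/13≥1/2 ⇒ |1+1/13x|<|1−12/13x| ∀x<0 ⇒ stable on all of ℝ⁻.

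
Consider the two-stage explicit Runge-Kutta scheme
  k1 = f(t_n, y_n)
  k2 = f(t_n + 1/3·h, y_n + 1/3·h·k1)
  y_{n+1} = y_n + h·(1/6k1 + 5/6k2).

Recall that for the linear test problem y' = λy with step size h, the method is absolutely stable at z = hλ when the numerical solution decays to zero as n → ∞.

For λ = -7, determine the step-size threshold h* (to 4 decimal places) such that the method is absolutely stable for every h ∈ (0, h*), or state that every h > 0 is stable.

(-3.6000,0); λ=-7 ⇒ h* = (18/5)/7 = 0.5143.

With y'=λy (z=hλ):
  k1=λy_n ⇒ h·k1=z·y_n;  k2=λ(1+1/3z)y_n ⇒ h·k2=z(1+1/3z)y_n
  y_{n+1}/y_n = 1 + 1/6z + 5/6z(1+1/3z) = 1 + z + 5/18z²
  ⇒ R(z) = 1 + z + 5/18z².

Find x<0 with |R(x)|<1.
x=-0.84: |R|=0.3560
R=1: x+5/18x²=0 ⇒ x=−18/5=-3.6000; min R=1−1/(4·5/18)=0.1000>−1
Confirm numerically:
  x=-1.899: |R|=0.10272 <1
  x=-1.644: |R|=0.10676 <1
  x=-1.642: |R|=0.10693 <1
  x=-3.855: |R|=1.27306 >1
  x=-3.654: |R|=1.05481 >1
So |R|<1 on (-3.6000, 0).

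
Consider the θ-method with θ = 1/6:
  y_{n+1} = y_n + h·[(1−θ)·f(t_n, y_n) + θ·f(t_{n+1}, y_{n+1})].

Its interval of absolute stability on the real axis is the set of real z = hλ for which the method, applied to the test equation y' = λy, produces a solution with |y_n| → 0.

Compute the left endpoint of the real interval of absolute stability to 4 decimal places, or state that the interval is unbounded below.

Set f=λy, z=hλ:
  y_{n+1} = y_n + z·[5/6·y_n + 1/6·y_{n+1}] ⇒ (1 − 1/6z)y_{n+1} = (1 + 5/6z)y_n
  R(z) = (1 + 5/6z)/(1 − 1/6z).

Find x<0 with |R(x)|<1.
x=-1.23: |R|=0.0207
R=−1: 1+5/6x = −1+1/6x ⇒ -2/3x=2 ⇒ x=2/(-2/3)=-3.0000
Confirm numerically:
  x=-2.855: |R|=0.93450 <1
  x=-2.841: |R|=0.92806 <1
  x=-1.717: |R|=0.33497 <1
  x=-1.252: |R|=0.03585 <1
  x=-3.259: |R|=1.11189 >1
  x=-3.155: |R|=1.06772 >1
  x=-3.141: |R|=1.06170 >1
Stable set (-3.0000, 0).

left endpoint -3.0000.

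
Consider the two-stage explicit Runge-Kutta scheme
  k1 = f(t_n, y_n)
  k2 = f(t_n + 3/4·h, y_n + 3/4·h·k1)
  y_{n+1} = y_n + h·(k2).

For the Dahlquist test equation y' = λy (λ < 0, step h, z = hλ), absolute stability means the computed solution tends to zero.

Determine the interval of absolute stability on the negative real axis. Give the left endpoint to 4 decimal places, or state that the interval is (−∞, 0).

Test eqn y'=λy, z=hλ:
  k1=λy_n ⇒ h·k1=z·y_n;  k2=λ(1+3/4z)y_n ⇒ h·k2=z(1+3/4z)y_n
  y_{n+1}/y_n = 1 + z(1+3/4z) = 1 + z + 3/4z²
  so R(z) = 1 + z + 3/4z².

Boundary: |R(x)|=1, x<0.
x=-1.47: |R|=1.1507
R=1: x+3/4x²=0 ⇒ x=−4/3=-1.3333; min R=1−1/(4·3/4)=0.6667>−1
Confirm numerically:
  x=-1.295: |R|=0.96277 <1
  x=-1.096: |R|=0.80491 <1
  x=-1.082: |R|=0.79604 <1
  x=-1.901: |R|=1.80935 >1
  x=-1.605: |R|=1.32702 >1
  x=-1.412: |R|=1.08331 >1
Interval (-1.3333, 0).

(-1.3333, 0).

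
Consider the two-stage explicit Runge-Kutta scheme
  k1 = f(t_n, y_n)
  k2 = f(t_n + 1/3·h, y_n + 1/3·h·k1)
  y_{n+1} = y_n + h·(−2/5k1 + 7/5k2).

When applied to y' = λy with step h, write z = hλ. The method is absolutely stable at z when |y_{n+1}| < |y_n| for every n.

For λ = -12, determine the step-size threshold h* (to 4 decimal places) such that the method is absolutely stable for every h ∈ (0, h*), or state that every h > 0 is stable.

(-2.1429,0); λ=-12 ⇒ h* = (15/7)/12 = 0.1786.

Set f=λy, z=hλ:
  k1=λy_n ⇒ h·k1=z·y_n;  k2=λ(1+1/3z)y_n ⇒ h·k2=z(1+1/3z)y_n
  y_{n+1}/y_n = 1 − 2/5z + 7/5z(1+1/3z) = 1 + z + 7/15z²
  so R(z) = 1 + z + 7/15z².

Find x<0 with |R(x)|<1.
x=-1.28: |R|=0.4846
R=1: x+7/15x²=0 ⇒ x=−15/7=-2.1429; min R=1−1/(4·7/15)=0.4643>−1
Confirm numerically:
  x=-1.824: |R|=0.72859 <1
  x=-1.611: |R|=0.60015 <1
  x=-0.899: |R|=0.47816 <1
  x=-2.467: |R|=1.37317 >1
  x=-2.370: |R|=1.25122 >1
  x=-2.347: |R|=1.22359 >1
Stable set (-2.1429, 0).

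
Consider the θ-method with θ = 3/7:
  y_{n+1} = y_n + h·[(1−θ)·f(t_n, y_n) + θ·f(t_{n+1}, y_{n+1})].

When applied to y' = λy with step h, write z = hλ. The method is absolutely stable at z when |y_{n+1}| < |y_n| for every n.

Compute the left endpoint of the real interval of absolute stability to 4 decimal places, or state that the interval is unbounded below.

z* = -14.0000.

Test eqn y'=λy, z=hλ:
  y_{n+1} = y_n + z·[4/7·y_n + 3/7·y_{n+1}] ⇒ (1 − 3/7z)y_{n+1} = (1 + 4/7z)y_n
  R(z) = (1 + 4/7z)/(1 − 3/7z).

Need |R(x)|<1, x<0.
x=-1.76: |R|=0.0033
R=−1: 1+4/7x = −1+3/7x ⇒ -1/7x=2 ⇒ x=2/(-1/7)=-14.0000
Confirm numerically:
  x=-13.136: |R|=0.98138 <1
  x=-7.970: |R|=0.80492 <1
  x=-6.741: |R|=0.73335 <1
  x=-14.504: |R|=1.00998 >1
  x=-14.430: |R|=1.00855 >1
Stable set (-14.0000, 0).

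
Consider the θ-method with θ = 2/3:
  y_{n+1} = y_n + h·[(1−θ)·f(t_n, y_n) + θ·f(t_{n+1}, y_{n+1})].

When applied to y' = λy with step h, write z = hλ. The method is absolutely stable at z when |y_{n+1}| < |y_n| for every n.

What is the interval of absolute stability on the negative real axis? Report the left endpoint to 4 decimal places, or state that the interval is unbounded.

Set f=λy, z=hλ:
  y_{n+1} = y_n + z·[1/3·y_n + 2/3·y_{n+1}] ⇒ (1 − 2/3z)y_{n+1} = (1 + 1/3z)y_n
  so R(z) = (1 + 1/3z)/(1 − 2/3z).

Find x<0 with |R(x)|<1.
x=-1.78: |R|=0.1860
x=-2: |R|=0.1429
x=-10: |R|=0.3043
x=-100: |R|=0.4778
θ=2/3≥1/2 ⇒ |1+1/3x|<|1−2/3x| ∀x<0 ⇒ interval (−∞,0).

interval (−∞, 0).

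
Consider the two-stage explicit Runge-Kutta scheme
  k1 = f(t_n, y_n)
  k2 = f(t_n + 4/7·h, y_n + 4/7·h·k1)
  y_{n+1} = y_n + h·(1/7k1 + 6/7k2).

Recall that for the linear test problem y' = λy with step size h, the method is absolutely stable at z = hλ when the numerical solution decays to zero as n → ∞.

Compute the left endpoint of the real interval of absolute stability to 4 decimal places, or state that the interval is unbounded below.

z* = -2.0417.

Test eqn y'=λy, z=hλ:
  k1=λy_n ⇒ h·k1=z·y_n;  k2=λ(1+4/7z)y_n ⇒ h·k2=z(1+4/7z)y_n
  y_{n+1}/y_n = 1 + 1/7z + 6/7z(1+4/7z) = 1 + z + 24/49z²
  Hence R(z) = 1 + z + 24/49z².

Need |R(x)|<1, x<0.
x=-1.67: |R|=0.6960
R=1: x+24/49x²=0 ⇒ x=−49/24=-2.0417; min R=1−1/(4·24/49)=0.4896>−1
Confirm numerically:
  x=-1.753: |R|=0.75215 <1
  x=-1.437: |R|=0.57441 <1
  x=-0.843: |R|=0.50507 <1
  x=-2.597: |R|=1.70638 >1
  x=-2.222: |R|=1.19626 >1
So |R|<1 on (-2.0417, 0).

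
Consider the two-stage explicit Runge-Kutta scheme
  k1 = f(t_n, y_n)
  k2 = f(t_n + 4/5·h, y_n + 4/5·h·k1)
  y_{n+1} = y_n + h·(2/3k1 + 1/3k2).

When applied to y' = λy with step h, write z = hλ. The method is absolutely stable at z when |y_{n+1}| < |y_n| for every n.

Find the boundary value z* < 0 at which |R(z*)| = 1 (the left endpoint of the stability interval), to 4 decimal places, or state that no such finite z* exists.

left endpoint -3.7500.

With y'=λy (z=hλ):
  k1=λy_n ⇒ h·k1=z·y_n;  k2=λ(1+4/5z)y_n ⇒ h·k2=z(1+4/5z)y_n
  y_{n+1}/y_n = 1 + 2/3z + 1/3z(1+4/5z) = 1 + z + 4/15z²
  ⇒ R(z) = 1 + z + 4/15z².

Need |R(x)|<1, x<0.
x=-1.68: |R|=0.0726
R=1: x+4/15x²=0 ⇒ x=−15/4=-3.7500; min R=1−1/(4·4/15)=0.0625>−1
Confirm numerically:
  x=-2.379: |R|=0.13024 <1
  x=-2.001: |R|=0.06673 <1
  x=-1.624: |R|=0.07930 <1
  x=-1.569: |R|=0.08747 <1
  x=-4.198: |R|=1.50152 >1
  x=-3.818: |R|=1.06923 >1
So |R|<1 on (-3.7500, 0).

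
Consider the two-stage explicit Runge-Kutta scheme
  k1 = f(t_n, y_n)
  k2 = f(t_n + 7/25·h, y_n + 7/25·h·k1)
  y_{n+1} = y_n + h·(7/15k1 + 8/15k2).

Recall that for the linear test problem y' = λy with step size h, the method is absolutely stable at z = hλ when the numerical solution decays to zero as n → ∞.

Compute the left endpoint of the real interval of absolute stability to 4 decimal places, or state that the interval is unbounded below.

left endpoint -6.6964.

With y'=λy (z=hλ):
  k1=λy_n ⇒ h·k1=z·y_n;  k2=λ(1+7/25z)y_n ⇒ h·k2=z(1+7/25z)y_n
  y_{n+1}/y_n = 1 + 7/15z + 8/15z(1+7/25z) = 1 + z + 56/375z²
  ⇒ R(z) = 1 + z + 56/375z².

Need |R(x)|<1, x<0.
x=-1.71: |R|=0.2733
R=1: x+56/375x²=0 ⇒ x=−375/56=-6.6964; min R=1−1/(4·56/375)=-0.6741>−1
Confirm numerically:
  x=-6.160: |R|=0.50654 <1
  x=-5.955: |R|=0.34066 <1
  x=-5.436: |R|=0.02319 <1
  x=-5.314: |R|=0.09704 <1
  x=-7.103: |R|=1.43126 >1
  x=-6.868: |R|=1.17597 >1
  x=-6.747: |R|=1.05095 >1
Interval (-6.6964, 0).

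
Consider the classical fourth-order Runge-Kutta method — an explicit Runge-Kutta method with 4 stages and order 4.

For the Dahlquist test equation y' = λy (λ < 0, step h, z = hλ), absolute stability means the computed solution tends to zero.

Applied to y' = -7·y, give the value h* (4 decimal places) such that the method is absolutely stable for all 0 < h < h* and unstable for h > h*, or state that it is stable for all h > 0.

(-2.7853,0); λ=-7 ⇒ h* = 0.3979.

Test eqn y'=λy, z=hλ:
  order 4, 4-stage ⇒ R(z)=1+z+z^2/2+z^3/6+z^4/24
  (e.g. R(-1.77)=0.28121, |R|=0.28121)

Find x<0 with |R(x)|<1.
x=-1.77: |R|=0.2812
|R(-2.63)|=0.7900 |R(-2.09)|=0.3675 |R(-1.67)|=0.2723
Bisect:
  x_lo=-3.5121 |R|=2.7746  x_hi=-0.0609 |R|=0.9409
  mid=-1.78651 |R|=0.28342 →hi
  mid=-2.64929 |R|=0.81358 →hi
  mid=-3.08069 |R|=1.54469 →lo
  mid=-2.86499 |R|=1.12696 →lo
  mid=-2.75714 |R|=0.95838 →hi
  mid=-2.81107 |R|=1.03956 →lo
  mid=-2.78410 |R|=0.99821 →hi
  mid=-2.79758 |R|=1.01869 →lo
  mid=-2.79084 |R|=1.00840 →lo
  mid=-2.78747 |R|=1.00329 →lo
  ...
  [-2.78537,-2.78516] ⇒ x*=-2.7853
Stable set (-2.7853, 0).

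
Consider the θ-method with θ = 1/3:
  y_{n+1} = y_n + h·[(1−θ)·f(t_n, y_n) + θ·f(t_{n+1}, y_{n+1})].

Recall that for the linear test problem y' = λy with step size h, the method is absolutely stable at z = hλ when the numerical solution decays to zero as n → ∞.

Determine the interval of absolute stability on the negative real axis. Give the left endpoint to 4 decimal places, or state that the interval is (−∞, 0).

With y'=λy (z=hλ):
  y_{n+1} = y_n + z·[2/3·y_n + 1/3·y_{n+1}] ⇒ (1 − 1/3z)y_{n+1} = (1 + 2/3z)y_n
  R(z) = (1 + 2/3z)/(1 − 1/3z).

Need |R(x)|<1, x<0.
x=-1.77: |R|=0.1132
R=−1: 1+2/3x = −1+1/3x ⇒ -1/3x=2 ⇒ x=2/(-1/3)=-6.0000
Confirm numerically:
  x=-5.575: |R|=0.95044 <1
  x=-4.688: |R|=0.82934 <1
  x=-4.083: |R|=0.72935 <1
  x=-6.468: |R|=1.04943 >1
  x=-6.316: |R|=1.03392 >1
  x=-6.047: |R|=1.00520 >1
Stable set (-6.0000, 0).

(-6.0000, 0).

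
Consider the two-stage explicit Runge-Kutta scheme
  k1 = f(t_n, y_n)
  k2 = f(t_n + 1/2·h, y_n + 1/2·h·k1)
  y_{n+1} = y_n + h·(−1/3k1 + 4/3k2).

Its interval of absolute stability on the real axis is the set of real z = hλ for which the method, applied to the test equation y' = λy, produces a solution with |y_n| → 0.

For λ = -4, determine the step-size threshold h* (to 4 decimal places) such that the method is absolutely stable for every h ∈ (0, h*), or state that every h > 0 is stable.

On y'=λy, z=hλ:
  k1=λy_n ⇒ h·k1=z·y_n;  k2=λ(1+1/2z)y_n ⇒ h·k2=z(1+1/2z)y_n
  y_{n+1}/y_n = 1 − 1/3z + 4/3z(1+1/2z) = 1 + z + 2/3z²
  ⇒ R(z) = 1 + z + 2/3z².

Need |R(x)|<1, x<0.
x=-1.72: |R|=1.2523
R=1: x+2/3x²=0 ⇒ x=−3/2=-1.5000; min R=1−1/(4·2/3)=0.6250>−1
Confirm numerically:
  x=-1.428: |R|=0.93146 <1
  x=-0.746: |R|=0.62501 <1
  x=-0.648: |R|=0.63194 <1
  x=-0.624: |R|=0.63558 <1
  x=-1.807: |R|=1.36983 >1
  x=-1.759: |R|=1.30372 >1
So |R|<1 on (-1.5000, 0).

(-1.5000,0); λ=-4 ⇒ h* = (3/2)/4 = 0.3750.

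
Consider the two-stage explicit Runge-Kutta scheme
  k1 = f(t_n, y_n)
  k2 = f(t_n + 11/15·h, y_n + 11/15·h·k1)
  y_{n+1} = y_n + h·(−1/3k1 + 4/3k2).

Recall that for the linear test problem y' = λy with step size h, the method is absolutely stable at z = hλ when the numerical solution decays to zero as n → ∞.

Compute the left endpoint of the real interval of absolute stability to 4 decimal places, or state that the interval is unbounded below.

With y'=λy (z=hλ):
  k1=λy_n ⇒ h·k1=z·y_n;  k2=λ(1+11/15z)y_n ⇒ h·k2=z(1+11/15z)y_n
  y_{n+1}/y_n = 1 − 1/3z + 4/3z(1+11/15z) = 1 + z + 44/45z²
  R(z) = 1 + z + 44/45z².

Boundary: |R(x)|=1, x<0.
x=-1.28: |R|=1.3220
R=1: x+44/45x²=0 ⇒ x=−45/44=-1.0227; min R=1−1/(4·44/45)=0.7443>−1
Confirm numerically:
  x=-0.879: |R|=0.87647 <1
  x=-0.595: |R|=0.75116 <1
  x=-0.533: |R|=0.74478 <1
  x=-1.309: |R|=1.36640 >1
  x=-1.269: |R|=1.30558 >1
Interval (-1.0227, 0).

left endpoint -1.0227.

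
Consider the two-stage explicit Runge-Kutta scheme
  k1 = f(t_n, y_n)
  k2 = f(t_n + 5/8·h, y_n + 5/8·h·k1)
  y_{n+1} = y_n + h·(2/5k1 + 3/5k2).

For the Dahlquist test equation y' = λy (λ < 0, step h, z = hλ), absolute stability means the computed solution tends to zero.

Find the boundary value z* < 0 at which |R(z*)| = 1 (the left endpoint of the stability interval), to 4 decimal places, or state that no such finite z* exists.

Test eqn y'=λy, z=hλ:
  k1=λy_n ⇒ h·k1=z·y_n;  k2=λ(1+5/8z)y_n ⇒ h·k2=z(1+5/8z)y_n
  y_{n+1}/y_n = 1 + 2/5z + 3/5z(1+5/8z) = 1 + z + 3/8z²
  R(z) = 1 + z + 3/8z².

Boundary: |R(x)|=1, x<0.
x=-1.29: |R|=0.3340
R=1: x+3/8x²=0 ⇒ x=−8/3=-2.6667; min R=1−1/(4·3/8)=0.3333>−1
Confirm numerically:
  x=-2.632: |R|=0.96578 <1
  x=-1.938: |R|=0.47044 <1
  x=-1.084: |R|=0.35665 <1
  x=-3.227: |R|=1.67807 >1
  x=-2.833: |R|=1.17671 >1
Interval (-2.6667, 0).

left endpoint -2.6667.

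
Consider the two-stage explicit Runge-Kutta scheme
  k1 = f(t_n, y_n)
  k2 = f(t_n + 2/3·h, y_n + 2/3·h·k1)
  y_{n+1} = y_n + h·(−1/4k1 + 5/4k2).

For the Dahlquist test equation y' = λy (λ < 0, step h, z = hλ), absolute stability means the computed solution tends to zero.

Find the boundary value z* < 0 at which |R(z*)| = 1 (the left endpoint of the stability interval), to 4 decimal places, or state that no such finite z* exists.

On y'=λy, z=hλ:
  k1=λy_n ⇒ h·k1=z·y_n;  k2=λ(1+2/3z)y_n ⇒ h·k2=z(1+2/3z)y_n
  y_{n+1}/y_n = 1 − 1/4z + 5/4z(1+2/3z) = 1 + z + 5/6z²
  ⇒ R(z) = 1 + z + 5/6z².

Solve |R(x)|<1 on ℝ⁻.
x=-0.66: |R|=0.7030
R=1: x+5/6x²=0 ⇒ x=−6/5=-1.2000; min R=1−1/(4·5/6)=0.7000>−1
Confirm numerically:
  x=-1.030: |R|=0.85408 <1
  x=-0.831: |R|=0.74447 <1
  x=-0.710: |R|=0.71008 <1
  x=-0.569: |R|=0.70080 <1
  x=-1.683: |R|=1.67741 >1
  x=-1.404: |R|=1.23868 >1
  x=-1.302: |R|=1.11067 >1
Interval (-1.2000, 0).

left endpoint -1.2000.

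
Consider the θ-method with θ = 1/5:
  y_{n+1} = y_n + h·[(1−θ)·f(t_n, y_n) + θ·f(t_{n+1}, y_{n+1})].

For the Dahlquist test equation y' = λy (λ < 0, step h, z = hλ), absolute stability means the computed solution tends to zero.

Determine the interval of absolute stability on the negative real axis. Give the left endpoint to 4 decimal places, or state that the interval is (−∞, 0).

z∈(-3.3333,0).

Set f=λy, z=hλ:
  y_{n+1} = y_n + z·[4/5·y_n + 1/5·y_{n+1}] ⇒ (1 − 1/5z)y_{n+1} = (1 + 4/5z)y_n
  Hence R(z) = (1 + 4/5z)/(1 − 1/5z).

Need |R(x)|<1, x<0.
x=-0.52: |R|=0.5290
R=−1: 1+4/5x = −1+1/5x ⇒ -3/5x=2 ⇒ x=2/(-3/5)=-3.3333
Confirm numerically:
  x=-3.229: |R|=0.96196 <1
  x=-2.139: |R|=0.49811 <1
  x=-1.365: |R|=0.07227 <1
  x=-3.912: |R|=1.19479 >1
  x=-3.353: |R|=1.00706 >1
Stable set (-3.3333, 0).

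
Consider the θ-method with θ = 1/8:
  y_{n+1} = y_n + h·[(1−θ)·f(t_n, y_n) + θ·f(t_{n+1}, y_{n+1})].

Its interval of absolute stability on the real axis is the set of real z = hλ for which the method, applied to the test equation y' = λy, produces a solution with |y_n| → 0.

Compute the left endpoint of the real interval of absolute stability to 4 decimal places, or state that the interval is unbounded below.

Set f=λy, z=hλ:
  y_{n+1} = y_n + z·[7/8·y_n + 1/8·y_{n+1}] ⇒ (1 − 1/8z)y_{n+1} = (1 + 7/8z)y_n
  R(z) = (1 + 7/8z)/(1 − 1/8z).

Solve |R(x)|<1 on ℝ⁻.
x=-0.41: |R|=0.6100
R=−1: 1+7/8x = −1+1/8x ⇒ -3/4x=2 ⇒ x=2/(-3/4)=-2.6667
Confirm numerically:
  x=-1.780: |R|=0.45603 <1
  x=-1.408: |R|=0.19728 <1
  x=-1.171: |R|=0.02148 <1
  x=-3.079: |R|=1.22331 >1
  x=-2.940: |R|=1.14991 >1
Stable set (-2.6667, 0).

z* = -2.6667.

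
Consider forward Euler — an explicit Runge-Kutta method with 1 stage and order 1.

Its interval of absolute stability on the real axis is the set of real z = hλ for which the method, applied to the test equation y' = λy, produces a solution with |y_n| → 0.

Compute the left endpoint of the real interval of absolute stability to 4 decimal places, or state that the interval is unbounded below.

Test eqn y'=λy, z=hλ:
  order 1, 1-stage ⇒ R(z)=1+z
  (e.g. R(-1.66)=-0.66000, |R|=0.66000)

Need |R(x)|<1, x<0.
x=-1.66: |R|=0.6600
|R(-2.28)|=1.2800 |R(-2)|=1.0000 |R(-0.75)|=0.2500
Bisect:
  x_lo=-2.3560 |R|=1.3560  x_hi=-0.3677 |R|=0.6323
  mid=-1.36186 |R|=0.36186 →hi
  mid=-1.85894 |R|=0.85894 →hi
  mid=-2.10749 |R|=1.10749 →lo
  mid=-1.98322 |R|=0.98322 →hi
  mid=-2.04535 |R|=1.04535 →lo
  mid=-2.01428 |R|=1.01428 →lo
  mid=-1.99875 |R|=0.99875 →hi
  mid=-2.00652 |R|=1.00652 →lo
  mid=-2.00263 |R|=1.00263 →lo
  mid=-2.00069 |R|=1.00069 →lo
  ...
  [-2.00009,-1.99996] ⇒ x*=-2.0000
Interval (-2.0000, 0).

z* = -2.0000.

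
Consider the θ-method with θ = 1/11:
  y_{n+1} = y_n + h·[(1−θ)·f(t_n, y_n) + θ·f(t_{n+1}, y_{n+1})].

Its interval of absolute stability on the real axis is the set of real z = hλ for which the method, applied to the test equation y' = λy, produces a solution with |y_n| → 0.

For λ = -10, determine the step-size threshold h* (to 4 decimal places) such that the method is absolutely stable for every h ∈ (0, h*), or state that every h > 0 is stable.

(-2.4444,0); λ=-10 ⇒ h* = (22/9)/10 = 0.2444.

On y'=λy, z=hλ:
  y_{n+1} = y_n + z·[10/11·y_n + 1/11·y_{n+1}] ⇒ (1 − 1/11z)y_{n+1} = (1 + 10/11z)y_n
  ⇒ R(z) = (1 + 10/11z)/(1 − 1/11z).

Solve |R(x)|<1 on ℝ⁻.
x=-1.2: |R|=0.0820
R=−1: 1+10/11x = −1+1/11x ⇒ -9/11x=2 ⇒ x=2/(-9/11)=-2.4444
Confirm numerically:
  x=-1.799: |R|=0.54614 <1
  x=-1.701: |R|=0.47319 <1
  x=-1.045: |R|=0.04566 <1
  x=-2.828: |R|=1.24964 >1
  x=-2.816: |R|=1.24204 >1
  x=-2.583: |R|=1.09181 >1
Interval (-2.4444, 0).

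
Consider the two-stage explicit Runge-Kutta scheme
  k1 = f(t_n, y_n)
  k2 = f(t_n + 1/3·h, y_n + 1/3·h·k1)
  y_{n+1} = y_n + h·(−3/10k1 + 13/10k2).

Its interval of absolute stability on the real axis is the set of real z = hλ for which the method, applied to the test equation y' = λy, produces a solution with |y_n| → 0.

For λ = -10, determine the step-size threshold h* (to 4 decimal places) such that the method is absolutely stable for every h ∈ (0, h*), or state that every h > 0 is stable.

(-2.3077,0); λ=-10 ⇒ h* = (30/13)/10 = 0.2308.

Test eqn y'=λy, z=hλ:
  k1=λy_n ⇒ h·k1=z·y_n;  k2=λ(1+1/3z)y_n ⇒ h·k2=z(1+1/3z)y_n
  y_{n+1}/y_n = 1 − 3/10z + 13/10z(1+1/3z) = 1 + z + 13/30z²
  R(z) = 1 + z + 13/30z².

Find x<0 with |R(x)|<1.
x=-0.64: |R|=0.5375
R=1: x+13/30x²=0 ⇒ x=−30/13=-2.3077; min R=1−1/(4·13/30)=0.4231>−1
Confirm numerically:
  x=-2.104: |R|=0.81429 <1
  x=-1.202: |R|=0.42408 <1
  x=-1.095: |R|=0.42458 <1
  x=-2.702: |R|=1.46168 >1
  x=-2.551: |R|=1.26896 >1
  x=-2.365: |R|=1.05873 >1
Interval (-2.3077, 0).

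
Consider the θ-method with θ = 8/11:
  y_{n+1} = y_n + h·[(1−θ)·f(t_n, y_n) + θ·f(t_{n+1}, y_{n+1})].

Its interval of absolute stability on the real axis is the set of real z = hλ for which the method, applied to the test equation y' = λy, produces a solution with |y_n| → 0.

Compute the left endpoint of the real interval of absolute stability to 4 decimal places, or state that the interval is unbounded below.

(−∞, 0) — no finite endpoint.

With y'=λy (z=hλ):
  y_{n+1} = y_n + z·[3/11·y_n + 8/11·y_{n+1}] ⇒ (1 − 8/11z)y_{n+1} = (1 + 3/11z)y_n
  ⇒ R(z) = (1 + 3/11z)/(1 − 8/11z).

Need |R(x)|<1, x<0.
x=-1.08: |R|=0.3951
x=-2: |R|=0.1852
x=-10: |R|=0.2088
x=-100: |R|=0.3564
θ=8/11≥1/2 ⇒ |1+3/11x|<|1−8/11x| ∀x<0 ⇒ stable on all of ℝ⁻.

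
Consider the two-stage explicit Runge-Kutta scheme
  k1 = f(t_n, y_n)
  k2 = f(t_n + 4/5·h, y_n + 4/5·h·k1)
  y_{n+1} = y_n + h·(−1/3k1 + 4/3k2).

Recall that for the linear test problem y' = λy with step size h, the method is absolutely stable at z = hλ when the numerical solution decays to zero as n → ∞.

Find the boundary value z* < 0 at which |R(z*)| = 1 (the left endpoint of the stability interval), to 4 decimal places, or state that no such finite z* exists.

Set f=λy, z=hλ:
  k1=λy_n ⇒ h·k1=z·y_n;  k2=λ(1+4/5z)y_n ⇒ h·k2=z(1+4/5z)y_n
  y_{n+1}/y_n = 1 − 1/3z + 4/3z(1+4/5z) = 1 + z + 16/15z²
  Hence R(z) = 1 + z + 16/15z².

Need |R(x)|<1, x<0.
x=-0.56: |R|=0.7745
R=1: x+16/15x²=0 ⇒ x=−15/16=-0.9375; min R=1−1/(4·16/15)=0.7656>−1
Confirm numerically:
  x=-0.714: |R|=0.82978 <1
  x=-0.662: |R|=0.80546 <1
  x=-0.432: |R|=0.76707 <1
  x=-1.477: |R|=1.84996 >1
  x=-1.473: |R|=1.84138 >1
Stable set (-0.9375, 0).

left endpoint -0.9375.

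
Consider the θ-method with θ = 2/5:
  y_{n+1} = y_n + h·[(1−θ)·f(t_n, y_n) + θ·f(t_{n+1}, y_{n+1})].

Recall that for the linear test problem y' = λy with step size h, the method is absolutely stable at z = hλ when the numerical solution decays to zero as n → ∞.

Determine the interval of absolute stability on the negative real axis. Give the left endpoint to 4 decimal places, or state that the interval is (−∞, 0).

z∈(-10.0000,0).

Test eqn y'=λy, z=hλ:
  y_{n+1} = y_n + z·[3/5·y_n + 2/5·y_{n+1}] ⇒ (1 − 2/5z)y_{n+1} = (1 + 3/5z)y_n
  so R(z) = (1 + 3/5z)/(1 − 2/5z).

Boundary: |R(x)|=1, x<0.
x=-0.57: |R|=0.5358
R=−1: 1+3/5x = −1+2/5x ⇒ -1/5x=2 ⇒ x=2/(-1/5)=-10.0000
Confirm numerically:
  x=-8.020: |R|=0.90589 <1
  x=-7.067: |R|=0.84671 <1
  x=-5.541: |R|=0.72273 <1
  x=-4.954: |R|=0.66152 <1
  x=-10.443: |R|=1.01711 >1
  x=-10.026: |R|=1.00104 >1
Interval (-10.0000, 0).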